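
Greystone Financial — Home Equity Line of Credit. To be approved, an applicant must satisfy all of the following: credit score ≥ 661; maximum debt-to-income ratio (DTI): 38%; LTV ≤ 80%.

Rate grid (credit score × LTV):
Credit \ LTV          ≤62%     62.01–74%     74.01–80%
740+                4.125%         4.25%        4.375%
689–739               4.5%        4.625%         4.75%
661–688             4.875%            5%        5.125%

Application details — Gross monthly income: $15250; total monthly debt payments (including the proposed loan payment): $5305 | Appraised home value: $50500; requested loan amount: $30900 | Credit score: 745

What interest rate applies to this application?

Credit score 745 ≥ 661; DTI: 5,305 ÷ 15,250 = 34.8%, within the 38% cap
Loan-to-value = 30,900/50,500 = 61.2% — pass (80% max)
Credit 745 → row 740+; LTV 61.2% → column ≤62%. Grid cell → 4.125%.

4.125%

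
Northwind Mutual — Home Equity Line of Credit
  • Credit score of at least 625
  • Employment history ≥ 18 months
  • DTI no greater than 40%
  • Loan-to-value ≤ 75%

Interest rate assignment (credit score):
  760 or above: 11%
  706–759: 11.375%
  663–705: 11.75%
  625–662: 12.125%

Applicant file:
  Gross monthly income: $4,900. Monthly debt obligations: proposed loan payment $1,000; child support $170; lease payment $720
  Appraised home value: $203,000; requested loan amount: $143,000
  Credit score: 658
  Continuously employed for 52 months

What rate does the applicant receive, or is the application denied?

Approved at 12.125%

Credit score 658 ≥ 625 (meets minimum)
Total monthly debts = (1,000 + 170 + 720) = 1,890. DTI = 1,890/4,900 = 38.6% ≤ 40%
Employment 52 ≥ 18 months
Loan-to-value = 143,000/203,000 = 70.4% — pass (75% max)
All requirements met. Score 658 falls in the 625–662 tier → 12.125%.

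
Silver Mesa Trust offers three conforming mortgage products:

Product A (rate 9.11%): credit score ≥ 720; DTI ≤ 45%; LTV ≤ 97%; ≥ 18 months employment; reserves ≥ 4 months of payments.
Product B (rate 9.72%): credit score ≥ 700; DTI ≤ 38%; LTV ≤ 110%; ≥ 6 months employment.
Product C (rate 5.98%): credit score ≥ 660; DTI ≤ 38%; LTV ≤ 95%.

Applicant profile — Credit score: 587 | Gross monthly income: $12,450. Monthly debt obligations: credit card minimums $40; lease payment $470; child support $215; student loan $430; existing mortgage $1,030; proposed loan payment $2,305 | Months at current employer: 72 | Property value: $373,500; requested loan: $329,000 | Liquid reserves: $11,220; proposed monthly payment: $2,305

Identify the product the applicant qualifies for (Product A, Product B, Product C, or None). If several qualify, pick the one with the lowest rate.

Total debts = (40 + 470 + 215 + 430 + 1,030 + 2,305) = 4,490; DTI = 4,490/12,450 = 36.1%.
LTV = 329,000/373,500 = 88.1%.
Reserves = 11,220/2,305 = 4.9 months.
Product A: score 587 < 720; DTI 36.1% ≤ 45%; LTV 88.1% ≤ 97%; employment 72 ≥ 18 mo; reserves 4.9 ≥ 4 mo → does not qualify.
Product B: score 587 < 700; DTI 36.1% ≤ 38%; LTV 88.1% ≤ 110%; employment 72 ≥ 6 mo → does not qualify.
Product C: score 587 < 660; DTI 36.1% ≤ 38%; LTV 88.1% ≤ 95% → does not qualify.

None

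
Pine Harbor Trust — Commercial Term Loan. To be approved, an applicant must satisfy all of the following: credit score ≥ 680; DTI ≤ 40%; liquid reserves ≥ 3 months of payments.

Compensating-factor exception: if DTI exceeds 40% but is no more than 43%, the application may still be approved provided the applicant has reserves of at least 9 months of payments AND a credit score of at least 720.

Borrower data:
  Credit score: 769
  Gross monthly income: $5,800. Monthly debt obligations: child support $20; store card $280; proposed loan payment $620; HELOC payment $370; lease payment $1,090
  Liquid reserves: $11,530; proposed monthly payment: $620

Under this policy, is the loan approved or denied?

Credit score 769 ≥ 680 (meets base)
Total debts = (20 + 280 + 620 + 370 + 1,090) = 2,380. DTI = 2,380/5,800 = 41% > 40% — standard DTI limit exceeded.
Reserves: 11,530 ÷ 620 = 18.6 months (meets 3-month minimum)
41% falls in the override range (40%–43%), so the compensating-factor test applies.
Override check — reserves: 18.6 mo (ok); score: 769 (ok).
Both override conditions satisfied; DTI exception granted.

Approved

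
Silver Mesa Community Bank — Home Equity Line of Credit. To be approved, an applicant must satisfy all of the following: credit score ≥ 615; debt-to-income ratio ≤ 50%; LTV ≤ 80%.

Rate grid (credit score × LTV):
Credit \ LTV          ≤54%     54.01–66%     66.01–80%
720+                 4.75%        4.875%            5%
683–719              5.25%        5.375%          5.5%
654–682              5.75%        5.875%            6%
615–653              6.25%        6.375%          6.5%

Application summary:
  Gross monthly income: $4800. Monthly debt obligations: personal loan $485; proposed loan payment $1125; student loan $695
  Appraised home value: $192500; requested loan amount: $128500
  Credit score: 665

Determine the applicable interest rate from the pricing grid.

6%

Credit score 665 ≥ 615; Total monthly debts = (485 + 1,125 + 695) = 2,305. DTI: 2,305 ÷ 4,800 = 48%, within the 50% cap
LTV: 128,500 ÷ 192,500 = 66.8%, within 80% cap
Credit 665 → row 654–682; LTV 66.8% → column 66.01–80%. Grid cell → 6%.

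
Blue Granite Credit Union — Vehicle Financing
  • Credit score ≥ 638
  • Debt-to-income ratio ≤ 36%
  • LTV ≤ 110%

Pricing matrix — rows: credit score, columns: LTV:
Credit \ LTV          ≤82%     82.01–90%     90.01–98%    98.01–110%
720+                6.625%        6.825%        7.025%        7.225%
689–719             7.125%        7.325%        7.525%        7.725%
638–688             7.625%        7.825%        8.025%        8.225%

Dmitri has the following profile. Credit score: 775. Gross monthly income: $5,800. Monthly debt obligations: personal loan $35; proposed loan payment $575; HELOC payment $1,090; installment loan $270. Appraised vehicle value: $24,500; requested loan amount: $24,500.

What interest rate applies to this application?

7.225%

Credit score 775 ≥ 638; Total monthly debts = (35 + 575 + 1,090 + 270) = 1,970. DTI = 1,970/5,800 = 34% ≤ 36%
Loan-to-value = 24,500/24,500 = 100% — pass (110% max)
Row: 775 falls in 720+. Column: 100% falls in 98.01–110%. Rate = 7.225%.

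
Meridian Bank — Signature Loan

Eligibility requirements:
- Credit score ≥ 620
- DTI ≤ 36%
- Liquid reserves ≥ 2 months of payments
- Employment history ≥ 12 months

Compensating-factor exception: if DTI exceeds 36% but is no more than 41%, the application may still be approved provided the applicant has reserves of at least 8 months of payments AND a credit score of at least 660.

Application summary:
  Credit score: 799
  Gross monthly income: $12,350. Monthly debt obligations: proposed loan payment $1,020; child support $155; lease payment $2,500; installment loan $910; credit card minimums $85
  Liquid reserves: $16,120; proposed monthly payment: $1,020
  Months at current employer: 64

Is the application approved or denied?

Approved

Credit score 799 ≥ 620 (meets base)
Total debts = (1,020 + 155 + 2,500 + 910 + 85) = 4,670. DTI: 4,670 ÷ 12,350 = 37.8%, over the 36% base limit.
Reserves: 16,120 ÷ 1,020 = 15.8 months (meets 2-month minimum)
Employment 64 ≥ 12 months
DTI 37.8% is within the 36%–41% exception band; checking compensating factors.
Override check — reserves: 15.8 mo (ok); score: 799 (ok).
Both override conditions satisfied; DTI exception granted.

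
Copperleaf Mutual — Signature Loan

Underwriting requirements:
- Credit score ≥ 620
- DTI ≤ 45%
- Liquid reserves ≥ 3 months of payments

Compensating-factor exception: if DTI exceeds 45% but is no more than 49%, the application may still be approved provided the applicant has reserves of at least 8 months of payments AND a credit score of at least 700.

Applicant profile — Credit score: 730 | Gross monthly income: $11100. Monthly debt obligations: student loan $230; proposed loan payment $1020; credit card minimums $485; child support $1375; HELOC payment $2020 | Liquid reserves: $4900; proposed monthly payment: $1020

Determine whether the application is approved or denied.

Credit score 730 ≥ 620 (meets base)
Total debts = (230 + 1,020 + 485 + 1,375 + 2,020) = 5,130. DTI = 5,130/11,100 = 46.2% > 45% — standard DTI limit exceeded.
Reserves: 4,900 ÷ 1,020 = 4.8 months (meets 3-month minimum)
DTI 46.2% is within the 45%–49% exception band; checking compensating factors.
Override check — reserves: 4.8 mo (short of 8); score: 730 (ok).
Override conditions not both satisfied; exception does not apply.

Denied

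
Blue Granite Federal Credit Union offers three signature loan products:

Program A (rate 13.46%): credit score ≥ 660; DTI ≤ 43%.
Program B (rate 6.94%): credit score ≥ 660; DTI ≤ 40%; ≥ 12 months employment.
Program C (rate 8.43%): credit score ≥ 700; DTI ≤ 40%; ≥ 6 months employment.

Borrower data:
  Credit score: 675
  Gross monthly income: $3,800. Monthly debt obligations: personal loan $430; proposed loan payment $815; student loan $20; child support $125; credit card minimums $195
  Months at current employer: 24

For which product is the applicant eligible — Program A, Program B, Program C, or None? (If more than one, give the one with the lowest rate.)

Program A

Total debts = (430 + 815 + 20 + 125 + 195) = 1,585; DTI = 1,585/3,800 = 41.7%.
Program A: score 675 ≥ 660; DTI 41.7% ≤ 43% → qualifies.
Program B: score 675 ≥ 660; DTI 41.7% > 40%; employment 24 ≥ 12 mo → does not qualify.
Program C: score 675 < 700; DTI 41.7% > 40%; employment 24 ≥ 6 mo → does not qualify.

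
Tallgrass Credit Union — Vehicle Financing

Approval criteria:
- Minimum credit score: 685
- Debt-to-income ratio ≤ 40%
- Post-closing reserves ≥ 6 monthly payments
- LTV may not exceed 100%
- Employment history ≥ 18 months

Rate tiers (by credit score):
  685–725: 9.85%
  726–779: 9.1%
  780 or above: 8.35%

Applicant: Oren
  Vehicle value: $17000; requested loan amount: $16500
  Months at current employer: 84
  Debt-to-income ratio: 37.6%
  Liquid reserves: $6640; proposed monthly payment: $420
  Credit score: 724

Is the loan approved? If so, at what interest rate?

Approved at 9.85%

Credit score 724 ≥ 685 (meets minimum)
Loan-to-value = 16,500/17,000 = 97.1% — pass (100% max)
Reserves: 6,640 ÷ 420 = 15.8 months (meets 6-month minimum)
DTI 37.6% ≤ 40%
Employment 84 ≥ 18 months
All requirements met. Score 724 falls in the 685–725 tier → 9.85%.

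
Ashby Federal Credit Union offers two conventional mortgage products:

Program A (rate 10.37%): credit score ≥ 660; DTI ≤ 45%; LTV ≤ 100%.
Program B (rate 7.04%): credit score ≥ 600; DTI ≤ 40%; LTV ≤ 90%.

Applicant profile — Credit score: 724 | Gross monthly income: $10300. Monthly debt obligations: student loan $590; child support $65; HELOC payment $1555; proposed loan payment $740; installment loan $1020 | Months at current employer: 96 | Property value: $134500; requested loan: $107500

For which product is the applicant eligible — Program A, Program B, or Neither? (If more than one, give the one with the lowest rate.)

Program B

Total debts = (590 + 65 + 1,555 + 740 + 1,020) = 3,970; DTI = 3,970/10,300 = 38.5%.
LTV = 107,500/134,500 = 79.9%.
Program A: score 724 ≥ 660; DTI 38.5% ≤ 45%; LTV 79.9% ≤ 100% → qualifies.
Program B: score 724 ≥ 600; DTI 38.5% ≤ 40%; LTV 79.9% ≤ 90% → qualifies.
Qualifying: Program A, Program B. Lowest rate is 7.04% → Program B.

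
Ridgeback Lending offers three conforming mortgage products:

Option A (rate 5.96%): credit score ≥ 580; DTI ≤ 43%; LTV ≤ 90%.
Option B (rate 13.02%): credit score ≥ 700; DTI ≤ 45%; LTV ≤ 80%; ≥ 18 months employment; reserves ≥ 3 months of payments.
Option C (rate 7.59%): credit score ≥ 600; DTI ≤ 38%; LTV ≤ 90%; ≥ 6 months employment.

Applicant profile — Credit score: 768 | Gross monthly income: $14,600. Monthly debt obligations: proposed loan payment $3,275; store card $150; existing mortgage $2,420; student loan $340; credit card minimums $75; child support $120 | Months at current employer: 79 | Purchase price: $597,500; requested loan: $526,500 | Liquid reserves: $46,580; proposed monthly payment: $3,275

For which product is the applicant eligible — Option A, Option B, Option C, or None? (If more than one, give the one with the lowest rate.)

None

Total debts = (3,275 + 150 + 2,420 + 340 + 75 + 120) = 6,380; DTI = 6,380/14,600 = 43.7%.
LTV = 526,500/597,500 = 88.1%.
Reserves = 46,580/3,275 = 14.2 months.
Option A: score 768 ≥ 580; DTI 43.7% > 43%; LTV 88.1% ≤ 90% → does not qualify.
Option B: score 768 ≥ 700; DTI 43.7% ≤ 45%; LTV 88.1% > 80%; employment 79 ≥ 18 mo; reserves 14.2 ≥ 3 mo → does not qualify.
Option C: score 768 ≥ 600; DTI 43.7% > 38%; LTV 88.1% ≤ 90%; employment 79 ≥ 6 mo → does not qualify.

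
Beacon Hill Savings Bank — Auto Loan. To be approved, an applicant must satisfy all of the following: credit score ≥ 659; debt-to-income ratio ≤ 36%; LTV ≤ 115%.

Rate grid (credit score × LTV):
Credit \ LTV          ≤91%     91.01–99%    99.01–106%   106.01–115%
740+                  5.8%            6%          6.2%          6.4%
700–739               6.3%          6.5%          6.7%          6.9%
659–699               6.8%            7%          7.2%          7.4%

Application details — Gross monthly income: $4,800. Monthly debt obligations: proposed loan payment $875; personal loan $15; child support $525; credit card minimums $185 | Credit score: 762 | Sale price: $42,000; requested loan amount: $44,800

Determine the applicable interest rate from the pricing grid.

6.4%

Credit score 762 ≥ 659; Total monthly debts = (875 + 15 + 525 + 185) = 1,600. DTI: 1,600 ÷ 4,800 = 33.3%, within the 36% cap
LTV = 44,800/42,000 = 106.7% ≤ 115%
Row: 762 falls in 740+. Column: 106.7% falls in 106.01–115%. Rate = 6.4%.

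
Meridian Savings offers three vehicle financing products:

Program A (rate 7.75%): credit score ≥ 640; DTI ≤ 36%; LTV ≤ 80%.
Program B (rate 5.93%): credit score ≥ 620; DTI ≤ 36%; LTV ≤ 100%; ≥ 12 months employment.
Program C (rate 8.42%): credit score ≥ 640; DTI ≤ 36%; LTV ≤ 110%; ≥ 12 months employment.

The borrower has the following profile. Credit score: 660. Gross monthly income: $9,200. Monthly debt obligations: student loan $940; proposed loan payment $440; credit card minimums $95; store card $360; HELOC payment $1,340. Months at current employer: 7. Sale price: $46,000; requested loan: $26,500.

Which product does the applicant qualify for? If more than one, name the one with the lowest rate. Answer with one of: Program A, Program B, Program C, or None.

Total debts = (940 + 440 + 95 + 360 + 1,340) = 3,175; DTI = 3,175/9,200 = 34.5%.
LTV = 26,500/46,000 = 57.6%.
Program A: score 660 ≥ 640; DTI 34.5% ≤ 36%; LTV 57.6% ≤ 80% → qualifies.
Program B: score 660 ≥ 620; DTI 34.5% ≤ 36%; LTV 57.6% ≤ 100%; employment 7 < 12 mo → does not qualify.
Program C: score 660 ≥ 640; DTI 34.5% ≤ 36%; LTV 57.6% ≤ 110%; employment 7 < 12 mo → does not qualify.

Program A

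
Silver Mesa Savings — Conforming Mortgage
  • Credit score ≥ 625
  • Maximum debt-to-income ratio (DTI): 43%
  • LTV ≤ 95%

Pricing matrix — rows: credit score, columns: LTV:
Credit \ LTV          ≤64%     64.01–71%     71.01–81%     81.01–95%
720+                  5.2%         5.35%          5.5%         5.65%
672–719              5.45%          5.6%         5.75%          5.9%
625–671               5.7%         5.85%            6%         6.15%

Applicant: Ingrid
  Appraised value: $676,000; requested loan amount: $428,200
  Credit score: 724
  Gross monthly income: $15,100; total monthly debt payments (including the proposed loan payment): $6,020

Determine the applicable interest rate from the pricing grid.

5.2%

Credit score 724 ≥ 625; DTI = 6,020/15,100 = 39.9% ≤ 43%
Loan-to-value = 428,200/676,000 = 63.3% — pass (95% max)
Row: 724 falls in 720+. Column: 63.3% falls in ≤64%. Rate = 5.2%.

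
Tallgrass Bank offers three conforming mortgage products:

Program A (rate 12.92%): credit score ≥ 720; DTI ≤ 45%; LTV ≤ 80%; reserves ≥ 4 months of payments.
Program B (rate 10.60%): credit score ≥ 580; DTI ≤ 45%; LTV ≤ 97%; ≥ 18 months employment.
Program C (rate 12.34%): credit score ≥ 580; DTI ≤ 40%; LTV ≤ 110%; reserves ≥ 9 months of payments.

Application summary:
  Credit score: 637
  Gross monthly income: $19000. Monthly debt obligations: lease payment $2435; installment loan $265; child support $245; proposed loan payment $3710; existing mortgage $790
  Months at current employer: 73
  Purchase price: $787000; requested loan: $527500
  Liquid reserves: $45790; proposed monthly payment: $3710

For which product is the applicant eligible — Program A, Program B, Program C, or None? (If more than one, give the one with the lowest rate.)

Program B

Total debts = (2,435 + 265 + 245 + 3,710 + 790) = 7,445; DTI = 7,445/19,000 = 39.2%.
LTV = 527,500/787,000 = 67%.
Reserves = 45,790/3,710 = 12.3 months.
Program A: score 637 < 720; DTI 39.2% ≤ 45%; LTV 67% ≤ 80%; reserves 12.3 ≥ 4 mo → does not qualify.
Program B: score 637 ≥ 580; DTI 39.2% ≤ 45%; LTV 67% ≤ 97%; employment 73 ≥ 18 mo → qualifies.
Program C: score 637 ≥ 580; DTI 39.2% ≤ 40%; LTV 67% ≤ 110%; reserves 12.3 ≥ 9 mo → qualifies.
Qualifying: Program B, Program C. Lowest rate is 10.60% → Program B.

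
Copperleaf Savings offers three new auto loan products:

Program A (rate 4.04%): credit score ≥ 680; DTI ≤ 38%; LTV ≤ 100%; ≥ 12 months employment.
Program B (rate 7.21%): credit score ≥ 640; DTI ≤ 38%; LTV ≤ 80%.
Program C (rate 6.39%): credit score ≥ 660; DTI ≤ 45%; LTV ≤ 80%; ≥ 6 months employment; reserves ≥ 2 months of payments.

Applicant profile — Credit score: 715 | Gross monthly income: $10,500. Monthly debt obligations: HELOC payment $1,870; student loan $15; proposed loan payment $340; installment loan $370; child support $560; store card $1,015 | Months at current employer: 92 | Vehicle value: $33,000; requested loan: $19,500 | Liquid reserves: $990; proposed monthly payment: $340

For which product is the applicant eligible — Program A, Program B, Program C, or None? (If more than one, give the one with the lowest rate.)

Program C

Total debts = (1,870 + 15 + 340 + 370 + 560 + 1,015) = 4,170; DTI = 4,170/10,500 = 39.7%.
LTV = 19,500/33,000 = 59.1%.
Reserves = 990/340 = 2.9 months.
Program A: score 715 ≥ 680; DTI 39.7% > 38%; LTV 59.1% ≤ 100%; employment 92 ≥ 12 mo → does not qualify.
Program B: score 715 ≥ 640; DTI 39.7% > 38%; LTV 59.1% ≤ 80% → does not qualify.
Program C: score 715 ≥ 660; DTI 39.7% ≤ 45%; LTV 59.1% ≤ 80%; employment 92 ≥ 6 mo; reserves 2.9 ≥ 2 mo → qualifies.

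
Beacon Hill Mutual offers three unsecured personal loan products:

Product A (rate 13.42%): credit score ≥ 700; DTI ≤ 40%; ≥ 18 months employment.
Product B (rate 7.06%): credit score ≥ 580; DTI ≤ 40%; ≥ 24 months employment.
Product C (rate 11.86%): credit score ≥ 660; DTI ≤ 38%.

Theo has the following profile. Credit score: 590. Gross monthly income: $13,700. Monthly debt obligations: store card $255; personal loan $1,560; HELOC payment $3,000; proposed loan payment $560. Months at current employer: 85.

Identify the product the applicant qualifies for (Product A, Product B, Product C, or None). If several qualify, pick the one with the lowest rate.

Product B

Total debts = (255 + 1,560 + 3,000 + 560) = 5,375; DTI = 5,375/13,700 = 39.2%.
Product A: score 590 < 700; DTI 39.2% ≤ 40%; employment 85 ≥ 18 mo → does not qualify.
Product B: score 590 ≥ 580; DTI 39.2% ≤ 40%; employment 85 ≥ 24 mo → qualifies.
Product C: score 590 < 660; DTI 39.2% > 38% → does not qualify.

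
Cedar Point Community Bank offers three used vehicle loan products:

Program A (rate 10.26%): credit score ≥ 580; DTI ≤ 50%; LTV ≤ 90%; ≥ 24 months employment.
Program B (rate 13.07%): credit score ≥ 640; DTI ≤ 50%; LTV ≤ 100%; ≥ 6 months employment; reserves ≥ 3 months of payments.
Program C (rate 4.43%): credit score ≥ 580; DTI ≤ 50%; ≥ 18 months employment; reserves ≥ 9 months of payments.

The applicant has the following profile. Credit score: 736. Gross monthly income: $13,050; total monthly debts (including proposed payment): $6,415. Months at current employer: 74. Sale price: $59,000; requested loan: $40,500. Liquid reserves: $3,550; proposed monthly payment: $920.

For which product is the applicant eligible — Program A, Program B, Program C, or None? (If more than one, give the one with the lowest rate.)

DTI = 6,415/13,050 = 49.2%.
LTV = 40,500/59,000 = 68.6%.
Reserves = 3,550/920 = 3.9 months.
Program A: score 736 ≥ 580; DTI 49.2% ≤ 50%; LTV 68.6% ≤ 90%; employment 74 ≥ 24 mo → qualifies.
Program B: score 736 ≥ 640; DTI 49.2% ≤ 50%; LTV 68.6% ≤ 100%; employment 74 ≥ 6 mo; reserves 3.9 ≥ 3 mo → qualifies.
Program C: score 736 ≥ 580; DTI 49.2% ≤ 50%; employment 74 ≥ 18 mo; reserves 3.9 < 9 mo → does not qualify.
Qualifying: Program A, Program B. Lowest rate is 10.26% → Program A.

Program A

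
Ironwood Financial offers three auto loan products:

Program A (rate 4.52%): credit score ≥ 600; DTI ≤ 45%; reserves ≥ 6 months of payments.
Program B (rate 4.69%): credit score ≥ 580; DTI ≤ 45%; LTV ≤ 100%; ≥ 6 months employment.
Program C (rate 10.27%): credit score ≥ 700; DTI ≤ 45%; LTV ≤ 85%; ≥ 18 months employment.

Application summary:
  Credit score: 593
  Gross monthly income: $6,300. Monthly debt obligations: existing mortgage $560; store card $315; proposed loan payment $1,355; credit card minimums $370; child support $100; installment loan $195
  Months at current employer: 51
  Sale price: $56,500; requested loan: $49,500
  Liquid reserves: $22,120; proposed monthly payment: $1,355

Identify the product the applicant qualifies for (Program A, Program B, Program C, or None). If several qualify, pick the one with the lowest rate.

None

Total debts = (560 + 315 + 1,355 + 370 + 100 + 195) = 2,895; DTI = 2,895/6,300 = 46%.
LTV = 49,500/56,500 = 87.6%.
Reserves = 22,120/1,355 = 16.3 months.
Program A: score 593 < 600; DTI 46% > 45%; reserves 16.3 ≥ 6 mo → does not qualify.
Program B: score 593 ≥ 580; DTI 46% > 45%; LTV 87.6% ≤ 100%; employment 51 ≥ 6 mo → does not qualify.
Program C: score 593 < 700; DTI 46% > 45%; LTV 87.6% > 85%; employment 51 ≥ 18 mo → does not qualify.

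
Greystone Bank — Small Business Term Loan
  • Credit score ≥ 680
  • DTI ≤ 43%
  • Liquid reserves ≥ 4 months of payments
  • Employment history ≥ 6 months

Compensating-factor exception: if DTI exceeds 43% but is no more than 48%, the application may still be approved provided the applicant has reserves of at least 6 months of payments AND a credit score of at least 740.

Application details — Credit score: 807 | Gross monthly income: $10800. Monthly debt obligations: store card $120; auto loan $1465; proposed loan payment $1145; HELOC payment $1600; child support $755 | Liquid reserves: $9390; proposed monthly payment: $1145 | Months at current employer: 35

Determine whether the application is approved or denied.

Approved

Credit score 807 ≥ 680 (meets base)
Total debts = (120 + 1,465 + 1,145 + 1,600 + 755) = 5,085. DTI = 5,085/10,800 = 47.1% > 43% — standard DTI limit exceeded.
Liquid reserves cover 9,390/1,145 = 8.2 months — ≥ 4 required
Employment 35 ≥ 6 months
47.1% falls in the override range (43%–48%), so the compensating-factor test applies.
Override check — reserves: 8.2 mo (ok); score: 807 (ok).
Both override conditions satisfied; DTI exception granted.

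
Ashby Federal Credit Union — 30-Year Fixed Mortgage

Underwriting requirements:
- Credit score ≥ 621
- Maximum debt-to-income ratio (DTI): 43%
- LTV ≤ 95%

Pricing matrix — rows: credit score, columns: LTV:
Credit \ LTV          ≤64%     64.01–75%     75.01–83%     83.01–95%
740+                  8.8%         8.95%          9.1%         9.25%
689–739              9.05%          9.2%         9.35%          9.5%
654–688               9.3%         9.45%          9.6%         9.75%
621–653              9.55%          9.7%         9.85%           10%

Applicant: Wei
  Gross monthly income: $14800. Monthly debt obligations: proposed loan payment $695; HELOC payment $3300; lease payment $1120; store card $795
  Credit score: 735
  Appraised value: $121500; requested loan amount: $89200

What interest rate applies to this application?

9.2%

Credit score 735 ≥ 621; Total monthly debts = (695 + 3,300 + 1,120 + 795) = 5,910. DTI = 5,910/14,800 = 39.9% ≤ 43%
Loan-to-value = 89,200/121,500 = 73.4% — pass (95% max)
Credit 735 → row 689–739; LTV 73.4% → column 64.01–75%. Grid cell → 9.2%.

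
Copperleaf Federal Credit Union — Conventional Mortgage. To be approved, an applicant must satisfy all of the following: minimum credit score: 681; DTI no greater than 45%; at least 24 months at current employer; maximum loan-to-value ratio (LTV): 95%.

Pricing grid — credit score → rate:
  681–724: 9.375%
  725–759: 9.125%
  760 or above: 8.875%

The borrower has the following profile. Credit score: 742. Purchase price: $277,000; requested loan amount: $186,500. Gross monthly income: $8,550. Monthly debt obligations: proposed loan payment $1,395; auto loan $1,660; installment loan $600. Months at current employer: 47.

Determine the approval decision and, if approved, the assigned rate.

Credit score 742 ≥ 681 (meets minimum)
LTV = 186,500/277,000 = 67.3% ≤ 95%
Total monthly debts = (1,395 + 1,660 + 600) = 3,655. DTI: 3,655 ÷ 8,550 = 42.7%, within the 45% cap
Employment 47 ≥ 24 months
All requirements met. Score 742 falls in the 725–759 tier → 9.125%.

Approved at 9.125%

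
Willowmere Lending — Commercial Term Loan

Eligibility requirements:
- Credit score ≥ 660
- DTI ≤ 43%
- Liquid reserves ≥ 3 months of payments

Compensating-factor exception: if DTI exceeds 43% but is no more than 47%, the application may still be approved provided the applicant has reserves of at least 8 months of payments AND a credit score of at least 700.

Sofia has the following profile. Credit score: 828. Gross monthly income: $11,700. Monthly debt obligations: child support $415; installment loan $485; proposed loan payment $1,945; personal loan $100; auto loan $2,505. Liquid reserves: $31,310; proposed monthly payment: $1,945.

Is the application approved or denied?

Approved

Credit score 828 ≥ 660 (meets base)
Total debts = (415 + 485 + 1,945 + 100 + 2,505) = 5,450. DTI: 5,450 ÷ 11,700 = 46.6%, over the 43% base limit.
Reserves = 31,310/1,945 = 16.1 months ≥ 3
46.6% falls in the override range (43%–47%), so the compensating-factor test applies.
Override check — reserves: 16.1 mo (ok); score: 828 (ok).
Both compensating conditions met → exception applies.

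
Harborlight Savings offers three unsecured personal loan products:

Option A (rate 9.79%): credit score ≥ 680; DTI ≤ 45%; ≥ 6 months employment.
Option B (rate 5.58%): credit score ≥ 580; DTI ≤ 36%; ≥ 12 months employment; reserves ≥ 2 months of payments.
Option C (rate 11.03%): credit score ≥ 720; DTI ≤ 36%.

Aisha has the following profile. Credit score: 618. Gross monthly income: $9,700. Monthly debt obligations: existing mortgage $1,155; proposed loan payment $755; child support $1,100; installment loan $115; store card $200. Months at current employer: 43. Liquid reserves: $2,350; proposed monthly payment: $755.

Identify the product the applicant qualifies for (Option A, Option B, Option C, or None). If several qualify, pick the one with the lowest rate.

Option B

Total debts = (1,155 + 755 + 1,100 + 115 + 200) = 3,325; DTI = 3,325/9,700 = 34.3%.
Reserves = 2,350/755 = 3.1 months.
Option A: score 618 < 680; DTI 34.3% ≤ 45%; employment 43 ≥ 6 mo → does not qualify.
Option B: score 618 ≥ 580; DTI 34.3% ≤ 36%; employment 43 ≥ 12 mo; reserves 3.1 ≥ 2 mo → qualifies.
Option C: score 618 < 720; DTI 34.3% ≤ 36% → does not qualify.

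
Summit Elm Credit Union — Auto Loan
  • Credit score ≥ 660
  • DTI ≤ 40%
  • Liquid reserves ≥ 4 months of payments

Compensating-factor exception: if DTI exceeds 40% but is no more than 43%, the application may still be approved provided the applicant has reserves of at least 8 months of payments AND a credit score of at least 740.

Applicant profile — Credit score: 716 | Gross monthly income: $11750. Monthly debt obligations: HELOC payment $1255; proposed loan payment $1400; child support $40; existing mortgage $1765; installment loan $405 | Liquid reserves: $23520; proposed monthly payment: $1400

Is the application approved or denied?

Credit score 716 ≥ 660 (meets base)
Total debts = (1,255 + 1,400 + 40 + 1,765 + 405) = 4,865. DTI = 4,865/11,750 = 41.4% > 40% — standard DTI limit exceeded.
Reserves = 23,520/1,400 = 16.8 months ≥ 4
41.4% falls in the override range (40%–43%), so the compensating-factor test applies.
Override check — reserves: 16.8 mo (ok); score: 716 (below 740).
Override conditions not both satisfied; exception does not apply.

Denied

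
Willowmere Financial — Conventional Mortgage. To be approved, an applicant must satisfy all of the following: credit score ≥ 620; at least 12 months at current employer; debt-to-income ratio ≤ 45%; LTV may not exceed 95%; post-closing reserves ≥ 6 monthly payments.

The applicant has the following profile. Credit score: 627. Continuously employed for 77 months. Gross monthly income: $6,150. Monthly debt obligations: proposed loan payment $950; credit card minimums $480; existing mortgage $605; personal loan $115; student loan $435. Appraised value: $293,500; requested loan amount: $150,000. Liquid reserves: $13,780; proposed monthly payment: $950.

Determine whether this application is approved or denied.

Approved

Credit score 627 ≥ 620 (meets)
Employment 77 ≥ 12 months
Total monthly debts = (950 + 480 + 605 + 115 + 435) = 2,585. DTI = 2,585/6,150 = 42% ≤ 45%
LTV = 150,000/293,500 = 51.1% ≤ 95%
Reserves: 13,780 ÷ 950 = 14.5 months (meets 6-month minimum)
All criteria satisfied.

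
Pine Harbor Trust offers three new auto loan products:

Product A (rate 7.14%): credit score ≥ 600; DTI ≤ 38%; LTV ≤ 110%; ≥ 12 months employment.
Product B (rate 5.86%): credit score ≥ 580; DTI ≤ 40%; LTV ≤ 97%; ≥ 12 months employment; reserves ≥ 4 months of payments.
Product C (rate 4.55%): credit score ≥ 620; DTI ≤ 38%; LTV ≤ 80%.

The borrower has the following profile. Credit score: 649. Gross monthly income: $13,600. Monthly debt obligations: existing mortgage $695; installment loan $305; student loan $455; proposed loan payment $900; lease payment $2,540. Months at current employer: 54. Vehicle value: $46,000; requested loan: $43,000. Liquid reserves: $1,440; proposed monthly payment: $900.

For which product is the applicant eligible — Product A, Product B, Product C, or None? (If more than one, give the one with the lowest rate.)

Total debts = (695 + 305 + 455 + 900 + 2,540) = 4,895; DTI = 4,895/13,600 = 36%.
LTV = 43,000/46,000 = 93.5%.
Reserves = 1,440/900 = 1.6 months.
Product A: score 649 ≥ 600; DTI 36% ≤ 38%; LTV 93.5% ≤ 110%; employment 54 ≥ 12 mo → qualifies.
Product B: score 649 ≥ 580; DTI 36% ≤ 40%; LTV 93.5% ≤ 97%; employment 54 ≥ 12 mo; reserves 1.6 < 4 mo → does not qualify.
Product C: score 649 ≥ 620; DTI 36% ≤ 38%; LTV 93.5% > 80% → does not qualify.

Product A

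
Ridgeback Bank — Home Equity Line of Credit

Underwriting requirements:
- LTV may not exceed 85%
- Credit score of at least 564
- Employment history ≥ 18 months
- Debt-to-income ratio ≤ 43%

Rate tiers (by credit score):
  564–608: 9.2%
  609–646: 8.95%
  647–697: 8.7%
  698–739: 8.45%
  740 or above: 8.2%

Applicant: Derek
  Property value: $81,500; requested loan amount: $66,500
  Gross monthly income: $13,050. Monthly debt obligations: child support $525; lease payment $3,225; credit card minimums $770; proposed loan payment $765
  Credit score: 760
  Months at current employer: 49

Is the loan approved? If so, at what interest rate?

Approved at 8.2%

Credit score 760 ≥ 564 (meets minimum)
Total monthly debts = (525 + 3,225 + 770 + 765) = 5,285. DTI = 5,285/13,050 = 40.5% ≤ 43%
Employment 49 ≥ 18 months
LTV: 66,500 ÷ 81,500 = 81.6%, within 85% cap
All requirements met. Score 760 falls in the 740 or above tier → 8.2%.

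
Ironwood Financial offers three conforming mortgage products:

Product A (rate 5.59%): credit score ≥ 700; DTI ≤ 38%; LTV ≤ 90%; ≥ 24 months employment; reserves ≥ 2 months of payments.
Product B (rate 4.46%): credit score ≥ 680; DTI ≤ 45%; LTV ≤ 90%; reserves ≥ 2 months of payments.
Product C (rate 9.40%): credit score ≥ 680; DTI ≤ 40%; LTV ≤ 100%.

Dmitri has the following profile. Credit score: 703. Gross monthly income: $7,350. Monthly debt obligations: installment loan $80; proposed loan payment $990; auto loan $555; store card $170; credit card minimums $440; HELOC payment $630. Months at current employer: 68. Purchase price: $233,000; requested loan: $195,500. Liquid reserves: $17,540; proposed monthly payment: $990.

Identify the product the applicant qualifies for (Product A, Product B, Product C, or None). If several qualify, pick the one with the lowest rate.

Product B

Total debts = (80 + 990 + 555 + 170 + 440 + 630) = 2,865; DTI = 2,865/7,350 = 39%.
LTV = 195,500/233,000 = 83.9%.
Reserves = 17,540/990 = 17.7 months.
Product A: score 703 ≥ 700; DTI 39% > 38%; LTV 83.9% ≤ 90%; employment 68 ≥ 24 mo; reserves 17.7 ≥ 2 mo → does not qualify.
Product B: score 703 ≥ 680; DTI 39% ≤ 45%; LTV 83.9% ≤ 90%; reserves 17.7 ≥ 2 mo → qualifies.
Product C: score 703 ≥ 680; DTI 39% ≤ 40%; LTV 83.9% ≤ 100% → qualifies.
Qualifying: Product B, Product C. Lowest rate is 4.46% → Product B.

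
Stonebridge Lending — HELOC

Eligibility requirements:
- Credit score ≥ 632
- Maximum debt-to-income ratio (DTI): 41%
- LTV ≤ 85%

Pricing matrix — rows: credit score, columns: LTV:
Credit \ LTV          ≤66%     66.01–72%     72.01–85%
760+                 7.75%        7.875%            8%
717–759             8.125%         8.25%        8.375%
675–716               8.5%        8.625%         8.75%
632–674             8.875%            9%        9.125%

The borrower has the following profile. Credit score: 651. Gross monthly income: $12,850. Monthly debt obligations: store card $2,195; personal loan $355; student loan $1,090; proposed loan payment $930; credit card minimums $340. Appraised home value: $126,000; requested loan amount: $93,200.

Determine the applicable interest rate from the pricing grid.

9.125%

Credit score 651 ≥ 632; Total monthly debts = (2,195 + 355 + 1,090 + 930 + 340) = 4,910. DTI = 4,910/12,850 = 38.2% ≤ 41%
LTV: 93,200 ÷ 126,000 = 74%, within 85% cap
Credit 651 → row 632–674; LTV 74% → column 72.01–85%. Grid cell → 9.125%.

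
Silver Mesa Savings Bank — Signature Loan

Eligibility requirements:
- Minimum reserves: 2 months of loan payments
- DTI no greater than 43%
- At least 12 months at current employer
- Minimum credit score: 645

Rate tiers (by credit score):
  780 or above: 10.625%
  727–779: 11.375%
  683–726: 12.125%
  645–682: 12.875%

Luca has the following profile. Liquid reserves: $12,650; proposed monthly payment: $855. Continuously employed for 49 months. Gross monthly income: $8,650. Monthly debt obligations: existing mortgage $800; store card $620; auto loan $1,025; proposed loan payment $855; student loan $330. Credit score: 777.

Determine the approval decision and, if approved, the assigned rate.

Approved at 11.375%

Credit score 777 ≥ 645 (meets minimum)
Employment 49 ≥ 12 months
Reserves: 12,650 ÷ 855 = 14.8 months (meets 2-month minimum)
Total monthly debts = (800 + 620 + 1,025 + 855 + 330) = 3,630. Debt-to-income = 3,630/8,650 = 42% — meets 43% limit
All requirements met. Score 777 falls in the 727–779 tier → 11.375%.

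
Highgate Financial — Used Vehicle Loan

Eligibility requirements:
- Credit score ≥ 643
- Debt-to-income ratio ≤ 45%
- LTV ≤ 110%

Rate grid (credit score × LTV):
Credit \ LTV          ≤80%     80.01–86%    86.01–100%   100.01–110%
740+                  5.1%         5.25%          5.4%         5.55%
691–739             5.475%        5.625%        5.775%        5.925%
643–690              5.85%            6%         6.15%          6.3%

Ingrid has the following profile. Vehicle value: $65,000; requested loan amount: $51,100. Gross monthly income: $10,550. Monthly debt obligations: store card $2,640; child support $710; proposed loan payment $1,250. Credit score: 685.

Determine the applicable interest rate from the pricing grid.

5.85%

Credit score 685 ≥ 643; Total monthly debts = (2,640 + 710 + 1,250) = 4,600. Debt-to-income = 4,600/10,550 = 43.6% — meets 45% limit
Loan-to-value = 51,100/65,000 = 78.6% — pass (110% max)
Row: 685 falls in 643–690. Column: 78.6% falls in ≤80%. Rate = 5.85%.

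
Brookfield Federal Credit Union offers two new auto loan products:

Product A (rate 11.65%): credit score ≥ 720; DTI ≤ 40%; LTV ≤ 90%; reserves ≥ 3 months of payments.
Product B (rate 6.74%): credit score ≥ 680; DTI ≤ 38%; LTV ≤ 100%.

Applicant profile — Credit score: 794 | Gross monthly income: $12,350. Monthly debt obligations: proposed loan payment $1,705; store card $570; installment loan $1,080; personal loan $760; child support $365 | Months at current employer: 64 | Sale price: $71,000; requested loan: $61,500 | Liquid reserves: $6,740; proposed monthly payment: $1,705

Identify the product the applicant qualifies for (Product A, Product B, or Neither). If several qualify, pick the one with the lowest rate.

Product B

Total debts = (1,705 + 570 + 1,080 + 760 + 365) = 4,480; DTI = 4,480/12,350 = 36.3%.
LTV = 61,500/71,000 = 86.6%.
Reserves = 6,740/1,705 = 4.0 months.
Product A: score 794 ≥ 720; DTI 36.3% ≤ 40%; LTV 86.6% ≤ 90%; reserves 4.0 ≥ 3 mo → qualifies.
Product B: score 794 ≥ 680; DTI 36.3% ≤ 38%; LTV 86.6% ≤ 100% → qualifies.
Qualifying: Product A, Product B. Lowest rate is 6.74% → Product B.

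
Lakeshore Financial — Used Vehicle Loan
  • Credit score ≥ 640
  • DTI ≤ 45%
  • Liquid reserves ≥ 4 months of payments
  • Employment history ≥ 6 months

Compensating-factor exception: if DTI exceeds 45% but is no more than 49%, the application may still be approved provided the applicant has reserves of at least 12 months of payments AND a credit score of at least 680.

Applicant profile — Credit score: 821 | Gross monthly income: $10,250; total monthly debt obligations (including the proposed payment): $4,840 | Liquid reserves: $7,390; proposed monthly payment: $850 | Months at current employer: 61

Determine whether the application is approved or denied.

Credit score 821 ≥ 640 (meets base)
DTI = 4,840/10,250 = 47.2% > 45% — standard DTI limit exceeded.
Reserves: 7,390 ÷ 850 = 8.7 months (meets 4-month minimum)
Employment 61 ≥ 6 months
DTI 47.2% is within the 45%–49% exception band; checking compensating factors.
Reserves 8.7 < 12 months; credit score 821 ≥ 680.
Override conditions not both satisfied; exception does not apply.

Denied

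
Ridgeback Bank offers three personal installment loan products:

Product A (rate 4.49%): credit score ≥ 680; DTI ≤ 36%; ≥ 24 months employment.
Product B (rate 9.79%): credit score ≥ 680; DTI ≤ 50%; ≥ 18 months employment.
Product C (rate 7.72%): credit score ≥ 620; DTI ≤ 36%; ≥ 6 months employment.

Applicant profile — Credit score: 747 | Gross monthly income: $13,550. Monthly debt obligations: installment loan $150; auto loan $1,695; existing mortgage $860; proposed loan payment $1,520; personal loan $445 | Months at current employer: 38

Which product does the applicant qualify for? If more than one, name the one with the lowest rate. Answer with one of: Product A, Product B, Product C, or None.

Product A

Total debts = (150 + 1,695 + 860 + 1,520 + 445) = 4,670; DTI = 4,670/13,550 = 34.5%.
Product A: score 747 ≥ 680; DTI 34.5% ≤ 36%; employment 38 ≥ 24 mo → qualifies.
Product B: score 747 ≥ 680; DTI 34.5% ≤ 50%; employment 38 ≥ 18 mo → qualifies.
Product C: score 747 ≥ 620; DTI 34.5% ≤ 36%; employment 38 ≥ 6 mo → qualifies.
Qualifying: Product A, Product B, Product C. Lowest rate is 4.49% → Product A.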